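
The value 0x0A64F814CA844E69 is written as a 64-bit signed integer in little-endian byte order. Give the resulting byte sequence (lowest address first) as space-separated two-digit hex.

69 4E 84 CA 14 F8 64 0A

Split into bytes (most-significant first): 0A 64 F8 14 CA 84 4E 69.
Little-endian: lowest address holds the least-significant byte.
So at ascending addresses the bytes are 69 4E 84 CA 14 F8 64 0A.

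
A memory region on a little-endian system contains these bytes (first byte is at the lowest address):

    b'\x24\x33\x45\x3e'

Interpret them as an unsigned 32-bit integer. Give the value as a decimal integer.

In little-endian order the low byte comes first in memory.
Reassemble most-significant byte first: 3E 45 33 24 → 0x3E453324.
0x3E453324 = 1044722468.

1044722468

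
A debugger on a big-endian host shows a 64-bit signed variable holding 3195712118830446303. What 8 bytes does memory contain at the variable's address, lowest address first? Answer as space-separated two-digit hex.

3195712118830446303 in hexadecimal, padded to 64 bits, is 0x2C59733D8F4CB6DF.
Split into bytes (most-significant first): 2C 59 73 3D 8F 4C B6 DF.
Big-endian stores the most-significant byte at the lowest address.
So the memory order matches the most-significant-first order: 2C 59 73 3D 8F 4C B6 DF.

2C 59 73 3D 8F 4C B6 DF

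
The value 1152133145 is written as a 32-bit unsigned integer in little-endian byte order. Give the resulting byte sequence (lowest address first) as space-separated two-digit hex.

1152133145 in hexadecimal, padded to 32 bits, is 0x44AC2819.
Split into bytes (most-significant first): 44 AC 28 19.
Little-endian: lowest address holds the least-significant byte.
So at ascending addresses the bytes are 19 28 AC 44.

19 28 AC 44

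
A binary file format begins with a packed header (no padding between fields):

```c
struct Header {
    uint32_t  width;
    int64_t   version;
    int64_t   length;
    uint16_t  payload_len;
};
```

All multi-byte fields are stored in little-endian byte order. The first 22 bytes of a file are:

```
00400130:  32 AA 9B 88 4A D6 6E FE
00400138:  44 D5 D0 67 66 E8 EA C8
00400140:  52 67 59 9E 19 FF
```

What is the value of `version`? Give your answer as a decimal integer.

`version` follows `width` (4 bytes), so it starts at byte offset 4 and occupies 8 bytes.
Bytes at offsets 4..11: 4A D6 6E FE 44 D5 D0 67.
Little-endian stores the least-significant byte at the lowest address.
Reassemble most-significant byte first: 67 D0 D5 44 FE 6E D6 4A → 0x67D0D544FE6ED64A.
0x67D0D544FE6ED64A = 7480713473365562954.

7480713473365562954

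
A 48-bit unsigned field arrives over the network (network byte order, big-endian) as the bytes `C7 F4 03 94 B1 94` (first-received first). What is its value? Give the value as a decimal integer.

219850846024084

In big-endian order the high byte comes first in memory.
The bytes are already most-significant first: 0xC7F40394B194.
0xC7F40394B194 = 219850846024084.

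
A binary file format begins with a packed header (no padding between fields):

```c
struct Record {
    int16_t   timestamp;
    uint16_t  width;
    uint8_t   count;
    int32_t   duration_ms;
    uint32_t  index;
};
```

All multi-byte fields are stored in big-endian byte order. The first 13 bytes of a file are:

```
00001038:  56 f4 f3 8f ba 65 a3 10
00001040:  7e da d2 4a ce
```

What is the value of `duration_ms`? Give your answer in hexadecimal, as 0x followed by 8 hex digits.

0x65A3107E

`duration_ms` follows `timestamp` (2 B), `width` (2 B), `count` (1 B), so it starts at offset 2 + 2 + 1 = 5 and occupies 4 bytes.
Bytes at offsets 5..8: 65 A3 10 7E.
In big-endian order the high byte comes first in memory.
The bytes are already most-significant first: 0x65A3107E.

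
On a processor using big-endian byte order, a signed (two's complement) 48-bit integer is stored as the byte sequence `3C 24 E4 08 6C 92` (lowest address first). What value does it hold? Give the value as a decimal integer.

In big-endian order the high byte comes first in memory.
The bytes are already most-significant first: 0x3C24E4086C92.
0x3C24E4086C92 = 66129142246546.

66129142246546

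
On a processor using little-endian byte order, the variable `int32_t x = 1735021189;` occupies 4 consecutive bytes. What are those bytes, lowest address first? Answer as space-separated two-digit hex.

1735021189 in hexadecimal, padded to 32 bits, is 0x676A5285.
Split into bytes (most-significant first): 67 6A 52 85.
Little-endian stores the least-significant byte at the lowest address.
So at ascending addresses the bytes are 85 52 6A 67.

85 52 6A 67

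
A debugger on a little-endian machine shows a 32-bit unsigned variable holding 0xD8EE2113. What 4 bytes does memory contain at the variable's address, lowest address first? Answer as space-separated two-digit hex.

Split into bytes (most-significant first): D8 EE 21 13.
Little-endian stores the least-significant byte at the lowest address.
So at ascending addresses the bytes are 13 21 EE D8.

13 21 EE D8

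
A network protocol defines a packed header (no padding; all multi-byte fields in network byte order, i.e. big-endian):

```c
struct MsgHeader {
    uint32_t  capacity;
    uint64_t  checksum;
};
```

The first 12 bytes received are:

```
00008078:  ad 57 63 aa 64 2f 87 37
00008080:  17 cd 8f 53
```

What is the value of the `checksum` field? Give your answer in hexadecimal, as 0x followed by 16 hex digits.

0x642F873717CD8F53

`checksum` follows `capacity` (4 bytes), so it starts at byte offset 4 and occupies 8 bytes.
Bytes at offsets 4..11: 64 2F 87 37 17 CD 8F 53.
In big-endian order the high byte comes first in memory.
The bytes are already most-significant first: 0x642F873717CD8F53.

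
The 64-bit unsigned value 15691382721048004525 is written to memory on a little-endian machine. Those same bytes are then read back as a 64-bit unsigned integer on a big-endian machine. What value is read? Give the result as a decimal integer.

15691382721048004525 in 64-bit hexadecimal is 0xD9C2FD72C2C4C7AD.
Stored little-endian, the bytes at ascending addresses are AD C7 C4 C2 72 FD C2 D9.
Read back as big-endian, the last byte is least significant, giving 0xADC7C4C272FDC2D9.
0xADC7C4C272FDC2D9 = 12522193628358886105.

12522193628358886105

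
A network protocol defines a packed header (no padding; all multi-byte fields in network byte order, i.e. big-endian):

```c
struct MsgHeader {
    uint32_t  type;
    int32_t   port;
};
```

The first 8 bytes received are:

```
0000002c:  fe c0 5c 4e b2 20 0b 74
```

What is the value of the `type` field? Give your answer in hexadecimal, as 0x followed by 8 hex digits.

`type` is the first field, at byte offset 0, occupying 4 bytes.
Bytes at offsets 0..3: FE C0 5C 4E.
Big-endian: lowest address holds the most-significant byte.
The bytes are already most-significant first: 0xFEC05C4E.

0xFEC05C4E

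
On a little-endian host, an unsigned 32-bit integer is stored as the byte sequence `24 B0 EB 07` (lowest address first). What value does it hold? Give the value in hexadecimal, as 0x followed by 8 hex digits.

Little-endian stores the least-significant byte at the lowest address.
Reassemble most-significant byte first: 07 EB B0 24 → 0x07EBB024.

0x07EBB024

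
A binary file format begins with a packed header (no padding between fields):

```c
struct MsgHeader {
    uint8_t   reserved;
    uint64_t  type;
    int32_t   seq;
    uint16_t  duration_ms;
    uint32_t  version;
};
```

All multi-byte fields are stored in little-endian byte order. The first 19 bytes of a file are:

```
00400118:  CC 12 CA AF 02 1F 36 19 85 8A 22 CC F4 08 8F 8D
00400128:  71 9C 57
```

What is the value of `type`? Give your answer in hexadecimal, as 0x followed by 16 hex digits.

0x8519361F02AFCA12

`type` follows `reserved` (1 byte), so it starts at byte offset 1 and occupies 8 bytes.
Bytes at offsets 1..8: 12 CA AF 02 1F 36 19 85.
Little-endian stores the least-significant byte at the lowest address.
Reassemble most-significant byte first: 85 19 36 1F 02 AF CA 12 → 0x8519361F02AFCA12.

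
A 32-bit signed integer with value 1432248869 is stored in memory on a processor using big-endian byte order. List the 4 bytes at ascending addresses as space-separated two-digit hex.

55 5E 62 25

1432248869 in hexadecimal, padded to 32 bits, is 0x555E6225.
Split into bytes (most-significant first): 55 5E 62 25.
In big-endian order the high byte comes first in memory.
So the memory order matches the most-significant-first order: 55 5E 62 25.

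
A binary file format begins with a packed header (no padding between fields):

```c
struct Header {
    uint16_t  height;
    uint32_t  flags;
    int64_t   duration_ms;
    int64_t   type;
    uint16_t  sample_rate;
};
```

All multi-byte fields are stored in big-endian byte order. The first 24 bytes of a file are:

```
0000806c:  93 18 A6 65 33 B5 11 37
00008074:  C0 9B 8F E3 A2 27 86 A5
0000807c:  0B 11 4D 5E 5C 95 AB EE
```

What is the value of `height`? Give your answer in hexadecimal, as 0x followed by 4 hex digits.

`height` is the first field, at byte offset 0, occupying 2 bytes.
Bytes at offsets 0..1: 93 18.
In big-endian order the high byte comes first in memory.
The bytes are already most-significant first: 0x9318.

0x9318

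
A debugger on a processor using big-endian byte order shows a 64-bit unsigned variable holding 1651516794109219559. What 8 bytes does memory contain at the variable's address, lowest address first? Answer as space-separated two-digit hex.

16 EB 5D C6 2D 78 D2 E7

1651516794109219559 in hexadecimal, padded to 64 bits, is 0x16EB5DC62D78D2E7.
Split into bytes (most-significant first): 16 EB 5D C6 2D 78 D2 E7.
Big-endian stores the most-significant byte at the lowest address.
So the memory order matches the most-significant-first order: 16 EB 5D C6 2D 78 D2 E7.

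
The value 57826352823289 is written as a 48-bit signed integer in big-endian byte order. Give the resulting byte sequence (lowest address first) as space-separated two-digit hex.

34 97 BF 37 FB F9

57826352823289 in hexadecimal, padded to 48 bits, is 0x3497BF37FBF9.
Split into bytes (most-significant first): 34 97 BF 37 FB F9.
Big-endian stores the most-significant byte at the lowest address.
So the memory order matches the most-significant-first order: 34 97 BF 37 FB F9.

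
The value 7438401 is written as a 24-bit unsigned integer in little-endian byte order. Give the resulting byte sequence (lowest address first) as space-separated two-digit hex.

7438401 in hexadecimal, padded to 24 bits, is 0x718041.
Split into bytes (most-significant first): 71 80 41.
In little-endian order the low byte comes first in memory.
So at ascending addresses the bytes are 41 80 71.

41 80 71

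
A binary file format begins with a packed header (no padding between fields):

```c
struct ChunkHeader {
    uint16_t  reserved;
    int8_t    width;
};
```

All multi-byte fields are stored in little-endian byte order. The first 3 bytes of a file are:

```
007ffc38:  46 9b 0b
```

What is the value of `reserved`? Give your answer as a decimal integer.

39750

`reserved` is the first field, at byte offset 0, occupying 2 bytes.
Bytes at offsets 0..1: 46 9B.
In little-endian order the low byte comes first in memory.
Reassemble most-significant byte first: 9B 46 → 0x9B46.
0x9B46 = 39750.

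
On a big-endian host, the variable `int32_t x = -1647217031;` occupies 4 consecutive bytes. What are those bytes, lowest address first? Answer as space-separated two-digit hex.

9D D1 76 79

Two's complement of -1647217031 in 32 bits: 1647217031 = 0x622E8987; invert → 0x9DD17678; add 1 → 0x9DD17679.
Split into bytes (most-significant first): 9D D1 76 79.
Big-endian stores the most-significant byte at the lowest address.
So the memory order matches the most-significant-first order: 9D D1 76 79.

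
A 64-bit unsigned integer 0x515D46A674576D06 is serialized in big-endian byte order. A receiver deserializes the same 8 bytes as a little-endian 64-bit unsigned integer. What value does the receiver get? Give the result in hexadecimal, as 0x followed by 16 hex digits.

Stored big-endian, the bytes at ascending addresses are 51 5D 46 A6 74 57 6D 06.
Read back as little-endian, the first byte is least significant, giving 0x066D5774A6465D51.

0x066D5774A6465D51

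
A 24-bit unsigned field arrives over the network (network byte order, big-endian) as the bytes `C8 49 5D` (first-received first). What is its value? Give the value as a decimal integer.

13125981

Big-endian stores the most-significant byte at the lowest address.
The bytes are already most-significant first: 0xC8495D.
0xC8495D = 13125981.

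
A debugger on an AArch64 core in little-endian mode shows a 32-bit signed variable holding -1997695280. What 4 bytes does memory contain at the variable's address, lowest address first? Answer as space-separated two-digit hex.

D0 96 ED 88

Two's complement of -1997695280 in 32 bits: 1997695280 = 0x77126930; invert → 0x88ED96CF; add 1 → 0x88ED96D0.
Split into bytes (most-significant first): 88 ED 96 D0.
Little-endian: lowest address holds the least-significant byte.
So at ascending addresses the bytes are D0 96 ED 88.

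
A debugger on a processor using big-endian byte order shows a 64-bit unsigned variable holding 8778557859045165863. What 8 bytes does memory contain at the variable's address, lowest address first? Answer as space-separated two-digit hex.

8778557859045165863 in hexadecimal, padded to 64 bits, is 0x79D3B3DCAC99CB27.
Split into bytes (most-significant first): 79 D3 B3 DC AC 99 CB 27.
Big-endian: lowest address holds the most-significant byte.
So the memory order matches the most-significant-first order: 79 D3 B3 DC AC 99 CB 27.

79 D3 B3 DC AC 99 CB 27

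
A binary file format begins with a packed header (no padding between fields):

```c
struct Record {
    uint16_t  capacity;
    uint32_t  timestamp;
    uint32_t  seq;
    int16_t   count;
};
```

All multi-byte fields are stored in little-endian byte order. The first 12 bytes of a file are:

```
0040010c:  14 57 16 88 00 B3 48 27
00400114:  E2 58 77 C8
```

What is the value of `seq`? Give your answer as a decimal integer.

`seq` follows `capacity` (2 B), `timestamp` (4 B), so it starts at offset 2 + 4 = 6 and occupies 4 bytes.
Bytes at offsets 6..9: 48 27 E2 58.
In little-endian order the low byte comes first in memory.
Reassemble most-significant byte first: 58 E2 27 48 → 0x58E22748.
0x58E22748 = 1491216200.

1491216200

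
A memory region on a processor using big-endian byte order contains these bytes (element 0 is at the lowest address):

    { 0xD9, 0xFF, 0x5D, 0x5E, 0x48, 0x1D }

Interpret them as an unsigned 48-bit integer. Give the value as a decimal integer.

Big-endian: lowest address holds the most-significant byte.
The bytes are already most-significant first: 0xD9FF5D5E481D.
0xD9FF5D5E481D = 239690806347805.

239690806347805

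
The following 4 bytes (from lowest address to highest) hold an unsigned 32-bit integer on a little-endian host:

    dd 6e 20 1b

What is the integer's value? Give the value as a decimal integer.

In little-endian order the low byte comes first in memory.
Reassemble most-significant byte first: 1B 20 6E DD → 0x1B206EDD.
0x1B206EDD = 455110365.

455110365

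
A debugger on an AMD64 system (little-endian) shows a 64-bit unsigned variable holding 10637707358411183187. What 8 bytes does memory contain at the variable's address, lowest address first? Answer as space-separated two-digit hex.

10637707358411183187 in hexadecimal, padded to 64 bits, is 0x93A0BA7B42A85453.
Split into bytes (most-significant first): 93 A0 BA 7B 42 A8 54 53.
Little-endian stores the least-significant byte at the lowest address.
So at ascending addresses the bytes are 53 54 A8 42 7B BA A0 93.

53 54 A8 42 7B BA A0 93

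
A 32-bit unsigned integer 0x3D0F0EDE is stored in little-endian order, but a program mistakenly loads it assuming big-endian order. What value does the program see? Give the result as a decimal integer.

Stored little-endian, the bytes at ascending addresses are DE 0E 0F 3D.
Read back as big-endian, the last byte is least significant, giving 0xDE0E0F3D.
0xDE0E0F3D = 3725463357.

3725463357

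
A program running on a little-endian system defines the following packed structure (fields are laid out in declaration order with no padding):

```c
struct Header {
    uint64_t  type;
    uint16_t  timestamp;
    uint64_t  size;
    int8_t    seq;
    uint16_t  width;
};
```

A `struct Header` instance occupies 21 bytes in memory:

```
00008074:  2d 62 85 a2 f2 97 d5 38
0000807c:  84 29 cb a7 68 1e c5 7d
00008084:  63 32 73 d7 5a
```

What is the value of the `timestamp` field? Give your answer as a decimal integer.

10628

`timestamp` follows `type` (8 bytes), so it starts at byte offset 8 and occupies 2 bytes.
Bytes at offsets 8..9: 84 29.
In little-endian order the low byte comes first in memory.
Reassemble most-significant byte first: 29 84 → 0x2984.
0x2984 = 10628.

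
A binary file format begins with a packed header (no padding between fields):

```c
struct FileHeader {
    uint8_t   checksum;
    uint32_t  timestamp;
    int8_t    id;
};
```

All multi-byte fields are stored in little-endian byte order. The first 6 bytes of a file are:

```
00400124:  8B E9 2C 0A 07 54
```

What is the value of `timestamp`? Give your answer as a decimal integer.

`timestamp` follows `checksum` (1 byte), so it starts at byte offset 1 and occupies 4 bytes.
Bytes at offsets 1..4: E9 2C 0A 07.
In little-endian order the low byte comes first in memory.
Reassemble most-significant byte first: 07 0A 2C E9 → 0x070A2CE9.
0x070A2CE9 = 118107369.

118107369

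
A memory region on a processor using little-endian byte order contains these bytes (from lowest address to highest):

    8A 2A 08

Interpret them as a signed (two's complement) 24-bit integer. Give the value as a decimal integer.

535178

Little-endian: lowest address holds the least-significant byte.
Reassemble most-significant byte first: 08 2A 8A → 0x082A8A.
0x082A8A = 535178.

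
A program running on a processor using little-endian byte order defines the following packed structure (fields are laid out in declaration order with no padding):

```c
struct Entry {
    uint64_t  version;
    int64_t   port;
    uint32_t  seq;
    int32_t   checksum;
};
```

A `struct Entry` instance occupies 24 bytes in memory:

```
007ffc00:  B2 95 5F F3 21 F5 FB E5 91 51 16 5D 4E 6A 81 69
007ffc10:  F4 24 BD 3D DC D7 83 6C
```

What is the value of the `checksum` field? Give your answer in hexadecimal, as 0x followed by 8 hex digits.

0x6C83D7DC

`checksum` follows `version` (8 B), `port` (8 B), `seq` (4 B), so it starts at offset 8 + 8 + 4 = 20 and occupies 4 bytes.
Bytes at offsets 20..23: DC D7 83 6C.
In little-endian order the low byte comes first in memory.
Reassemble most-significant byte first: 6C 83 D7 DC → 0x6C83D7DC.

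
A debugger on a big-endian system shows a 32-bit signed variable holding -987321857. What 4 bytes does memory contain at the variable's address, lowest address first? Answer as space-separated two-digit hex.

C5 26 A9 FF

Two's complement of -987321857 in 32 bits: 987321857 = 0x3AD95601; invert → 0xC526A9FE; add 1 → 0xC526A9FF.
Split into bytes (most-significant first): C5 26 A9 FF.
In big-endian order the high byte comes first in memory.
So the memory order matches the most-significant-first order: C5 26 A9 FF.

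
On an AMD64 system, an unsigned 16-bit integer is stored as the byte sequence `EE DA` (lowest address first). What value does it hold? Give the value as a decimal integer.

Little-endian stores the least-significant byte at the lowest address.
Reassemble most-significant byte first: DA EE → 0xDAEE.
0xDAEE = 56046.

56046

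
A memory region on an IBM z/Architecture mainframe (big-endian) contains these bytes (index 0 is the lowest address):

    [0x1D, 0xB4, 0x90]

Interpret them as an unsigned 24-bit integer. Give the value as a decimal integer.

1946768

In big-endian order the high byte comes first in memory.
The bytes are already most-significant first: 0x1DB490.
0x1DB490 = 1946768.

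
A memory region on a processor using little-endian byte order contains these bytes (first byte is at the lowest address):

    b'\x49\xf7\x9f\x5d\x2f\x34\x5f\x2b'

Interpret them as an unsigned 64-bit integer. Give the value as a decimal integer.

Little-endian: lowest address holds the least-significant byte.
Reassemble most-significant byte first: 2B 5F 34 2F 5D 9F F7 49 → 0x2B5F342F5D9FF749.
0x2B5F342F5D9FF749 = 3125274044457285449.

3125274044457285449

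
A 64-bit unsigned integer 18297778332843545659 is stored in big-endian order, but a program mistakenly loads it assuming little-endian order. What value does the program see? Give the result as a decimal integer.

18297778332843545659 in 64-bit hexadecimal is 0xFDEEC472ABFA943B.
Stored big-endian, the bytes at ascending addresses are FD EE C4 72 AB FA 94 3B.
Read back as little-endian, the first byte is least significant, giving 0x3B94FAAB72C4EEFD.
0x3B94FAAB72C4EEFD = 4293331959062785789.

4293331959062785789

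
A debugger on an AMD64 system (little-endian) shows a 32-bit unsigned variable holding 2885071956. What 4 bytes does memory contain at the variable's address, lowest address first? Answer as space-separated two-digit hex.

2885071956 in hexadecimal, padded to 32 bits, is 0xABF6B454.
Split into bytes (most-significant first): AB F6 B4 54.
In little-endian order the low byte comes first in memory.
So at ascending addresses the bytes are 54 B4 F6 AB.

54 B4 F6 AB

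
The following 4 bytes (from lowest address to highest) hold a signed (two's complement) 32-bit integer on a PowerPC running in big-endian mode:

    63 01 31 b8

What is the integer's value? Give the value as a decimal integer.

Big-endian: lowest address holds the most-significant byte.
The bytes are already most-significant first: 0x630131B8.
0x630131B8 = 1661022648.

1661022648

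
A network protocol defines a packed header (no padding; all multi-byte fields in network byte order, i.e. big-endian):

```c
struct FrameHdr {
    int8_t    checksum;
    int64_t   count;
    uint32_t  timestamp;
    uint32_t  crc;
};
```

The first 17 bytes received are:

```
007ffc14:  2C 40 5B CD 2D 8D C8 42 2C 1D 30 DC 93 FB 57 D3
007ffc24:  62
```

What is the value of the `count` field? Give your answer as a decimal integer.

4637525836843991596

`count` follows `checksum` (1 byte), so it starts at byte offset 1 and occupies 8 bytes.
Bytes at offsets 1..8: 40 5B CD 2D 8D C8 42 2C.
Big-endian: lowest address holds the most-significant byte.
The bytes are already most-significant first: 0x405BCD2D8DC8422C.
0x405BCD2D8DC8422C = 4637525836843991596.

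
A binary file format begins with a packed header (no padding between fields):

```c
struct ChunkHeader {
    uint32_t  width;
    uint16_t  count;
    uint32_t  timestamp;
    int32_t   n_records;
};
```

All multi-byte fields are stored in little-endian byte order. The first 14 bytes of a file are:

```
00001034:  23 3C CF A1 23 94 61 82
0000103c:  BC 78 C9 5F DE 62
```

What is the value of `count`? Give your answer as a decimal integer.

37923

`count` follows `width` (4 bytes), so it starts at byte offset 4 and occupies 2 bytes.
Bytes at offsets 4..5: 23 94.
In little-endian order the low byte comes first in memory.
Reassemble most-significant byte first: 94 23 → 0x9423.
0x9423 = 37923.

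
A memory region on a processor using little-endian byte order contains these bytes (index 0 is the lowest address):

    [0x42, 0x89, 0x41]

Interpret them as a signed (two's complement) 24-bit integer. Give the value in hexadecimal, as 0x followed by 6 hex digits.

0x418942

Little-endian stores the least-significant byte at the lowest address.
Reassemble most-significant byte first: 41 89 42 → 0x418942.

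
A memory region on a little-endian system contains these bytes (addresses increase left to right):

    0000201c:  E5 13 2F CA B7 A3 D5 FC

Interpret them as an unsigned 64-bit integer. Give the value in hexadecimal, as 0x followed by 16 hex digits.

Little-endian stores the least-significant byte at the lowest address.
Reassemble most-significant byte first: FC D5 A3 B7 CA 2F 13 E5 → 0xFCD5A3B7CA2F13E5.

0xFCD5A3B7CA2F13E5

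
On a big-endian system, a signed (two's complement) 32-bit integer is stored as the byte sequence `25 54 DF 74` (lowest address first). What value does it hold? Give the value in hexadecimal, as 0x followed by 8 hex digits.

Big-endian: lowest address holds the most-significant byte.
The bytes are already most-significant first: 0x2554DF74.

0x2554DF74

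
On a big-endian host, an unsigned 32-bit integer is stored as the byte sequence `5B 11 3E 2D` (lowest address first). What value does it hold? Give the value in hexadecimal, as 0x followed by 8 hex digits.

Big-endian stores the most-significant byte at the lowest address.
The bytes are already most-significant first: 0x5B113E2D.

0x5B113E2D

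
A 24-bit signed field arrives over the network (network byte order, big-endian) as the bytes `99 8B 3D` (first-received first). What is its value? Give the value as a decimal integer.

-6714563

Big-endian stores the most-significant byte at the lowest address.
The bytes are already most-significant first: 0x998B3D.
Top bit is set, so as a signed 24-bit value this is 0x998B3D − 2^24 = -6714563.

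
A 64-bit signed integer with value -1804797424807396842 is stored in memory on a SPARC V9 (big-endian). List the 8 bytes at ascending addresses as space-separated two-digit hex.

Two's complement of -1804797424807396842 in 64 bits: 1804797424807396842 = 0x190BEDB2152F45EA; invert → 0xE6F4124DEAD0BA15; add 1 → 0xE6F4124DEAD0BA16.
Split into bytes (most-significant first): E6 F4 12 4D EA D0 BA 16.
In big-endian order the high byte comes first in memory.
So the memory order matches the most-significant-first order: E6 F4 12 4D EA D0 BA 16.

E6 F4 12 4D EA D0 BA 16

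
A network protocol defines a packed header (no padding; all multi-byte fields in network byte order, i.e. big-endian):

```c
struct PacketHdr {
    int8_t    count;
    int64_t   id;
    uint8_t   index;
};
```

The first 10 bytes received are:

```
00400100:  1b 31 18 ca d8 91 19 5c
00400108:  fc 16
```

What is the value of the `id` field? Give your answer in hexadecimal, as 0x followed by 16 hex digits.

`id` follows `count` (1 byte), so it starts at byte offset 1 and occupies 8 bytes.
Bytes at offsets 1..8: 31 18 CA D8 91 19 5C FC.
Big-endian: lowest address holds the most-significant byte.
The bytes are already most-significant first: 0x3118CAD891195CFC.

0x3118CAD891195CFC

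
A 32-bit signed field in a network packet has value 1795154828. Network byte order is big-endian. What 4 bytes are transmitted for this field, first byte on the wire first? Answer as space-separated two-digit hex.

1795154828 in hexadecimal, padded to 32 bits, is 0x6AFFE38C.
Split into bytes (most-significant first): 6A FF E3 8C.
In big-endian order the high byte comes first in memory.
So the memory order matches the most-significant-first order: 6A FF E3 8C.

6A FF E3 8C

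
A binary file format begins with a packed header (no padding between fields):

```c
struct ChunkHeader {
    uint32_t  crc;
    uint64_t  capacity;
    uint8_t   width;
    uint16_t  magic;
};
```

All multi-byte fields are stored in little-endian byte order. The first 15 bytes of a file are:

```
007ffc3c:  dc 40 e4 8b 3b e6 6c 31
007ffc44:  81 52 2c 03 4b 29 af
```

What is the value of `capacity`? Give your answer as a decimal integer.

228648395922531899

`capacity` follows `crc` (4 bytes), so it starts at byte offset 4 and occupies 8 bytes.
Bytes at offsets 4..11: 3B E6 6C 31 81 52 2C 03.
Little-endian: lowest address holds the least-significant byte.
Reassemble most-significant byte first: 03 2C 52 81 31 6C E6 3B → 0x032C5281316CE63B.
0x032C5281316CE63B = 228648395922531899.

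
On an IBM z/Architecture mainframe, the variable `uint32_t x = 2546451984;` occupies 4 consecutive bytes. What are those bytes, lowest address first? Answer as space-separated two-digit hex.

97 C7 C6 10

2546451984 in hexadecimal, padded to 32 bits, is 0x97C7C610.
Split into bytes (most-significant first): 97 C7 C6 10.
Big-endian stores the most-significant byte at the lowest address.
So the memory order matches the most-significant-first order: 97 C7 C6 10.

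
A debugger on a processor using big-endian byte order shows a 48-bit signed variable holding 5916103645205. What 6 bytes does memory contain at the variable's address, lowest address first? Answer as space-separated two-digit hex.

05 61 73 41 98 15

5916103645205 in hexadecimal, padded to 48 bits, is 0x056173419815.
Split into bytes (most-significant first): 05 61 73 41 98 15.
Big-endian: lowest address holds the most-significant byte.
So the memory order matches the most-significant-first order: 05 61 73 41 98 15.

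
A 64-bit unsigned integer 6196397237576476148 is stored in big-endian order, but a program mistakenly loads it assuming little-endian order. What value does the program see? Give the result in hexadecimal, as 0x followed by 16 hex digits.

6196397237576476148 in 64-bit hexadecimal is 0x55FE067528F525F4.
Stored big-endian, the bytes at ascending addresses are 55 FE 06 75 28 F5 25 F4.
Read back as little-endian, the first byte is least significant, giving 0xF425F5287506FE55.

0xF425F5287506FE55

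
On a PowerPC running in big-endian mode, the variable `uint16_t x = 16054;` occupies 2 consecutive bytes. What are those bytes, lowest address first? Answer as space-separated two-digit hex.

16054 in hexadecimal, padded to 16 bits, is 0x3EB6.
Split into bytes (most-significant first): 3E B6.
Big-endian stores the most-significant byte at the lowest address.
So the memory order matches the most-significant-first order: 3E B6.

3E B6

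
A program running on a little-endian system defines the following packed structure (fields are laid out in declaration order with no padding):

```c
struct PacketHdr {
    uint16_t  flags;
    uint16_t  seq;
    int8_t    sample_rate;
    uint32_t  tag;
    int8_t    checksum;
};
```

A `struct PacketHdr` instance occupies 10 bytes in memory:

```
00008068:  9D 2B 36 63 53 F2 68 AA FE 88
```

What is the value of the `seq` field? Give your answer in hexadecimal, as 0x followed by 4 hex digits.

`seq` follows `flags` (2 bytes), so it starts at byte offset 2 and occupies 2 bytes.
Bytes at offsets 2..3: 36 63.
Little-endian: lowest address holds the least-significant byte.
Reassemble most-significant byte first: 63 36 → 0x6336.

0x6336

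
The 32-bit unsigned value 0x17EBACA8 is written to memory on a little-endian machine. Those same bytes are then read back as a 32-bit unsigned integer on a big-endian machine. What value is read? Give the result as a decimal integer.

2829904663

Stored little-endian, the bytes at ascending addresses are A8 AC EB 17.
Read back as big-endian, the last byte is least significant, giving 0xA8ACEB17.
0xA8ACEB17 = 2829904663.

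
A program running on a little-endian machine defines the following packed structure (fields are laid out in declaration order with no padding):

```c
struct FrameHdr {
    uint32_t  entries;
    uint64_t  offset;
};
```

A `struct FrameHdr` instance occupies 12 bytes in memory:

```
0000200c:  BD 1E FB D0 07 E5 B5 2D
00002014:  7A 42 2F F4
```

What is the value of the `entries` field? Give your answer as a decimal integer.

`entries` is the first field, at byte offset 0, occupying 4 bytes.
Bytes at offsets 0..3: BD 1E FB D0.
In little-endian order the low byte comes first in memory.
Reassemble most-significant byte first: D0 FB 1E BD → 0xD0FB1EBD.
0xD0FB1EBD = 3506118333.

3506118333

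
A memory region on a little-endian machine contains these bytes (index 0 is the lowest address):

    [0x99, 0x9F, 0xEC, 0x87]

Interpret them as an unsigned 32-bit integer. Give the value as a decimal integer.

In little-endian order the low byte comes first in memory.
Reassemble most-significant byte first: 87 EC 9F 99 → 0x87EC9F99.
0x87EC9F99 = 2280431513.

2280431513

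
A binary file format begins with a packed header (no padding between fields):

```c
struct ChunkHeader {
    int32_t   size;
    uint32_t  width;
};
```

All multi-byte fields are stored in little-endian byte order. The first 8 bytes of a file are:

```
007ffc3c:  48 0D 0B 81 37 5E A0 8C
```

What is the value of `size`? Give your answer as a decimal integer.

`size` is the first field, at byte offset 0, occupying 4 bytes.
Bytes at offsets 0..3: 48 0D 0B 81.
Little-endian stores the least-significant byte at the lowest address.
Reassemble most-significant byte first: 81 0B 0D 48 → 0x810B0D48.
Top bit is set, so as a signed 32-bit value this is 0x810B0D48 − 2^32 = -2129982136.

-2129982136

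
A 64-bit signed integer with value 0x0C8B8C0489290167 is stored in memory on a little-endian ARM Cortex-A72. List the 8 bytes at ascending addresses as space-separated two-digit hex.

Split into bytes (most-significant first): 0C 8B 8C 04 89 29 01 67.
In little-endian order the low byte comes first in memory.
So at ascending addresses the bytes are 67 01 29 89 04 8C 8B 0C.

67 01 29 89 04 8C 8B 0C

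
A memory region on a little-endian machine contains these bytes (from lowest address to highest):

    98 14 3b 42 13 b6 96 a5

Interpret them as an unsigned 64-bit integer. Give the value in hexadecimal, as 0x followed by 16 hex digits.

Little-endian: lowest address holds the least-significant byte.
Reassemble most-significant byte first: A5 96 B6 13 42 3B 14 98 → 0xA596B613423B1498.

0xA596B613423B1498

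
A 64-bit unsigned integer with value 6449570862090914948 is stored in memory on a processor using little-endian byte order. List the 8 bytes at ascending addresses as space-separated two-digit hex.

6449570862090914948 in hexadecimal, padded to 64 bits, is 0x59817A871CA38C84.
Split into bytes (most-significant first): 59 81 7A 87 1C A3 8C 84.
Little-endian stores the least-significant byte at the lowest address.
So at ascending addresses the bytes are 84 8C A3 1C 87 7A 81 59.

84 8C A3 1C 87 7A 81 59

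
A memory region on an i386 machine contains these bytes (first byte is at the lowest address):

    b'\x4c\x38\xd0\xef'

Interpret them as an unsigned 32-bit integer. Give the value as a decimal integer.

4023400524

In little-endian order the low byte comes first in memory.
Reassemble most-significant byte first: EF D0 38 4C → 0xEFD0384C.
0xEFD0384C = 4023400524.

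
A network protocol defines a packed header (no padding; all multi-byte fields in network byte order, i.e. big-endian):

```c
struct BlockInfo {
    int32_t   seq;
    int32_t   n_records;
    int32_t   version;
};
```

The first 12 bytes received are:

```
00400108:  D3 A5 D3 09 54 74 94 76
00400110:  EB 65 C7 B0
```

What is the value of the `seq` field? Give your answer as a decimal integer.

`seq` is the first field, at byte offset 0, occupying 4 bytes.
Bytes at offsets 0..3: D3 A5 D3 09.
Big-endian: lowest address holds the most-significant byte.
The bytes are already most-significant first: 0xD3A5D309.
Top bit is set, so as a signed 32-bit value this is 0xD3A5D309 − 2^32 = -744107255.

-744107255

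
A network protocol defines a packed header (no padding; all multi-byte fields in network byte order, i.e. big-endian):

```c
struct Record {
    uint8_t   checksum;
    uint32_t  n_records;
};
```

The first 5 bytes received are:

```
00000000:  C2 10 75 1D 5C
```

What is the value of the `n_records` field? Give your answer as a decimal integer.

276110684

`n_records` follows `checksum` (1 byte), so it starts at byte offset 1 and occupies 4 bytes.
Bytes at offsets 1..4: 10 75 1D 5C.
Big-endian: lowest address holds the most-significant byte.
The bytes are already most-significant first: 0x10751D5C.
0x10751D5C = 276110684.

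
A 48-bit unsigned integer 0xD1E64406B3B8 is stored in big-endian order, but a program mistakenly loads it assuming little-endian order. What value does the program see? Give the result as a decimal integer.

Stored big-endian, the bytes at ascending addresses are D1 E6 44 06 B3 B8.
Read back as little-endian, the first byte is least significant, giving 0xB8B30644E6D1.
0xB8B30644E6D1 = 203079043835601.

203079043835601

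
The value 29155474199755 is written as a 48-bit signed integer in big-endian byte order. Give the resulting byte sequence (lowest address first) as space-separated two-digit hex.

29155474199755 in hexadecimal, padded to 48 bits, is 0x1A8449AED4CB.
Split into bytes (most-significant first): 1A 84 49 AE D4 CB.
In big-endian order the high byte comes first in memory.
So the memory order matches the most-significant-first order: 1A 84 49 AE D4 CB.

1A 84 49 AE D4 CB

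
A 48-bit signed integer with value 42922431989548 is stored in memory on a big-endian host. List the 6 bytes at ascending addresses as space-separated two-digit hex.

42922431989548 in hexadecimal, padded to 48 bits, is 0x2709A84FC72C.
Split into bytes (most-significant first): 27 09 A8 4F C7 2C.
Big-endian: lowest address holds the most-significant byte.
So the memory order matches the most-significant-first order: 27 09 A8 4F C7 2C.

27 09 A8 4F C7 2C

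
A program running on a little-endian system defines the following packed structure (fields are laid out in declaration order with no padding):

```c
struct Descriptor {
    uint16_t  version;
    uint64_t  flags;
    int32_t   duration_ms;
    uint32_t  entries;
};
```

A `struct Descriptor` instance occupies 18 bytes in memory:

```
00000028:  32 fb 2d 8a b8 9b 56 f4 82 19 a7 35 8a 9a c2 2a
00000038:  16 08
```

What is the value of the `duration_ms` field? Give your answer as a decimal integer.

`duration_ms` follows `version` (2 B), `flags` (8 B), so it starts at offset 2 + 8 = 10 and occupies 4 bytes.
Bytes at offsets 10..13: A7 35 8A 9A.
Little-endian stores the least-significant byte at the lowest address.
Reassemble most-significant byte first: 9A 8A 35 A7 → 0x9A8A35A7.
Top bit is set, so as a signed 32-bit value this is 0x9A8A35A7 − 2^32 = -1702218329.

-1702218329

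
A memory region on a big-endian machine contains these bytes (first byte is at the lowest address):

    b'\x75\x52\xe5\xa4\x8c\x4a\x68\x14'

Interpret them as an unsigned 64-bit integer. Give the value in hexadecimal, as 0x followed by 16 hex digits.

Big-endian: lowest address holds the most-significant byte.
The bytes are already most-significant first: 0x7552E5A48C4A6814.

0x7552E5A48C4A6814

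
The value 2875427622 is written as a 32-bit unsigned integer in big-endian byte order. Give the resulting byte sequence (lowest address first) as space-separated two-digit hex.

2875427622 in hexadecimal, padded to 32 bits, is 0xAB638B26.
Split into bytes (most-significant first): AB 63 8B 26.
In big-endian order the high byte comes first in memory.
So the memory order matches the most-significant-first order: AB 63 8B 26.

AB 63 8B 26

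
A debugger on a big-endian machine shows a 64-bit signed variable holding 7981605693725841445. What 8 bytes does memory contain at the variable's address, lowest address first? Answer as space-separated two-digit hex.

7981605693725841445 in hexadecimal, padded to 64 bits, is 0x6EC45C170FC39825.
Split into bytes (most-significant first): 6E C4 5C 17 0F C3 98 25.
In big-endian order the high byte comes first in memory.
So the memory order matches the most-significant-first order: 6E C4 5C 17 0F C3 98 25.

6E C4 5C 17 0F C3 98 25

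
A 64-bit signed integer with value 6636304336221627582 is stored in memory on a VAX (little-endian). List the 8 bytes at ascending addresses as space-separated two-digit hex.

BE E4 DF 15 A2 E3 18 5C

6636304336221627582 in hexadecimal, padded to 64 bits, is 0x5C18E3A215DFE4BE.
Split into bytes (most-significant first): 5C 18 E3 A2 15 DF E4 BE.
In little-endian order the low byte comes first in memory.
So at ascending addresses the bytes are BE E4 DF 15 A2 E3 18 5C.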